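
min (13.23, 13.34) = 13.23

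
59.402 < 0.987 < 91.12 False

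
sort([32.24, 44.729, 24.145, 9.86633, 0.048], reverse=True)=[44.729, 32.24, 24.145, 9.86633, 0.048]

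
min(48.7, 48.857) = 48.7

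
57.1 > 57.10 False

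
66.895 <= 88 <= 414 True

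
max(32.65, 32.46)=32.65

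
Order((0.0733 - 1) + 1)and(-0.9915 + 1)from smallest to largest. (-0.9915 + 1),((0.0733 - 1) + 1)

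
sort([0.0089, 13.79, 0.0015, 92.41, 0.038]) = [0.0015, 0.0089, 0.038, 13.79, 92.41]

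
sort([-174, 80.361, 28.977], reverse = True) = [80.361, 28.977, -174]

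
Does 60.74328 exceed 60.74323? Yes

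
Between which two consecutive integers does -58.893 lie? -59 and -58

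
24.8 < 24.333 False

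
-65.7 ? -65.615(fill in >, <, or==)<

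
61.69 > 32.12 True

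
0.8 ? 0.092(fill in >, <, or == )>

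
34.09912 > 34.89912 False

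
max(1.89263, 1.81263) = 1.89263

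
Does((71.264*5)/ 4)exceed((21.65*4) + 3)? No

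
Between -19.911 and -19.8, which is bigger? -19.8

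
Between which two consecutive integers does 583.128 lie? 583 and 584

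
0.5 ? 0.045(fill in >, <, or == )>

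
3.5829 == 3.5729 False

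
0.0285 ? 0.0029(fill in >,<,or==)>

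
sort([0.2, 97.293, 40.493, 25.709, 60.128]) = [0.2, 25.709, 40.493, 60.128, 97.293]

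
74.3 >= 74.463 False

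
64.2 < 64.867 True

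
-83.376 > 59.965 False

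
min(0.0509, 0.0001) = 0.0001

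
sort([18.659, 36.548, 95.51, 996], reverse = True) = [996, 95.51, 36.548, 18.659]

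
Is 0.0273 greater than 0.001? Yes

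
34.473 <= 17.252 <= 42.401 False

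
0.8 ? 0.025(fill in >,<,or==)>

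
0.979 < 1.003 True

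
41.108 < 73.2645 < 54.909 False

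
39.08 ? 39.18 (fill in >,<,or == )<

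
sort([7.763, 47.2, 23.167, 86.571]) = [7.763, 23.167, 47.2, 86.571]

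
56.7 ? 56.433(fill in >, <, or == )>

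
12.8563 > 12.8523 True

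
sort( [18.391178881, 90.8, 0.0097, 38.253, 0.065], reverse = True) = [90.8, 38.253, 18.391178881, 0.065, 0.0097]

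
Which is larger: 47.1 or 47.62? 47.62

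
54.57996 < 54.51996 False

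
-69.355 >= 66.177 False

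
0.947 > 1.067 False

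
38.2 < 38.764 True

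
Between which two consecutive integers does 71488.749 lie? 71488 and 71489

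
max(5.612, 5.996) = 5.996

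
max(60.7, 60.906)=60.906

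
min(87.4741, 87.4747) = 87.4741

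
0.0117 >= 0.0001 True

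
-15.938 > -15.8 False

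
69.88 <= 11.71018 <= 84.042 False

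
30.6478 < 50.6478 True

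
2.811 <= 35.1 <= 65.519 True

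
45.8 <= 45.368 False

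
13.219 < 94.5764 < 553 True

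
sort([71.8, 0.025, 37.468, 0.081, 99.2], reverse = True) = [99.2, 71.8, 37.468, 0.081, 0.025]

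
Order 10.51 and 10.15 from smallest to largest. 10.15, 10.51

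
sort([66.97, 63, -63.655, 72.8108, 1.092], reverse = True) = [72.8108, 66.97, 63, 1.092, -63.655]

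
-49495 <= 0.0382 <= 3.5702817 True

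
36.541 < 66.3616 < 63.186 False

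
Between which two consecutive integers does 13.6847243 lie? 13 and 14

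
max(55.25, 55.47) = 55.47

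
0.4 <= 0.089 False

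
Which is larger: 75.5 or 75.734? 75.734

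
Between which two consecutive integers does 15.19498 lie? 15 and 16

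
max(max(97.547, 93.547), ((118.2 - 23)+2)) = 97.547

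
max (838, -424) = 838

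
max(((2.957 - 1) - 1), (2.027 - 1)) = 1.027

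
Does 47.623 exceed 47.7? No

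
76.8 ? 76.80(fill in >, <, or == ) ==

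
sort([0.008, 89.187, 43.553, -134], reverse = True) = [89.187, 43.553, 0.008, -134]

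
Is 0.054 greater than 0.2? No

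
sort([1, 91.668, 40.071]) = [1, 40.071, 91.668]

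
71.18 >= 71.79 False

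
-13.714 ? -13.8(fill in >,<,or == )>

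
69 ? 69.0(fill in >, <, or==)==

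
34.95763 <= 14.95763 False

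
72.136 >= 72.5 False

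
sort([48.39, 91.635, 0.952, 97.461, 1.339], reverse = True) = [97.461, 91.635, 48.39, 1.339, 0.952]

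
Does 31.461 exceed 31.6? No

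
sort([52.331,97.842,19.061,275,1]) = [1,19.061,52.331,97.842,275]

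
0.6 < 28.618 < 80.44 True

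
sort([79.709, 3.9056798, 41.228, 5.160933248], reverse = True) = [79.709, 41.228, 5.160933248, 3.9056798]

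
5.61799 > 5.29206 True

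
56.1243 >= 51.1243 True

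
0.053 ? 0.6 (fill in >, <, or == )<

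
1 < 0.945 False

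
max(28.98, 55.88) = 55.88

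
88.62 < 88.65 True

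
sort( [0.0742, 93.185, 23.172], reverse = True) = [93.185, 23.172, 0.0742]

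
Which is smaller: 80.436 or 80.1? 80.1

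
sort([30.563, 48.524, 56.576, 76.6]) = [30.563, 48.524, 56.576, 76.6]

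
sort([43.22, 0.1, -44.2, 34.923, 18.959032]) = [-44.2, 0.1, 18.959032, 34.923, 43.22]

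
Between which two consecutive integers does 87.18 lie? 87 and 88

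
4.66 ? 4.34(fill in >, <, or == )>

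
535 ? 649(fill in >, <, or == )<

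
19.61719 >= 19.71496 False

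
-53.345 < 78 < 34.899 False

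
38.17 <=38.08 False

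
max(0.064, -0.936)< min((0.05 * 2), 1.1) True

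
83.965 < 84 True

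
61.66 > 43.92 True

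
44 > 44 False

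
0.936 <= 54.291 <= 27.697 False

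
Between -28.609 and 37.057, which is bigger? 37.057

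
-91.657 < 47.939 True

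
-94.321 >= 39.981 False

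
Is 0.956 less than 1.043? Yes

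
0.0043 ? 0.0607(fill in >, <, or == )<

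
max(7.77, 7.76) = 7.77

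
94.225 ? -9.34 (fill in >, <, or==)>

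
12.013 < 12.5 True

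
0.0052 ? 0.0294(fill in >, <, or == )<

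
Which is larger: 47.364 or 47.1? 47.364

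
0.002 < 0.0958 True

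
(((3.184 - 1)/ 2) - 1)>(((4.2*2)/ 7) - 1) False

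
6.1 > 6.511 False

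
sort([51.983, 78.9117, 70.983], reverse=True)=[78.9117, 70.983, 51.983]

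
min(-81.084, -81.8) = -81.8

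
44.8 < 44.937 True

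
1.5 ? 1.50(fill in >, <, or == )==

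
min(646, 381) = 381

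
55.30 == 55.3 True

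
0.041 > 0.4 False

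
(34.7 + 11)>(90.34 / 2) True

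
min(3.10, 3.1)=3.10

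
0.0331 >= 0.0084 True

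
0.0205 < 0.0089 False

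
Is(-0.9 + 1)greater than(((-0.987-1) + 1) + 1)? Yes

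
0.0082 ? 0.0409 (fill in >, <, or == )<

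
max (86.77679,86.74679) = 86.77679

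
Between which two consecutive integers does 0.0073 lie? 0 and 1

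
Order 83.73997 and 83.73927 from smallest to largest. 83.73927, 83.73997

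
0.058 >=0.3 False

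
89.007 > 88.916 True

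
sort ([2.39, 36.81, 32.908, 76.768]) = [2.39, 32.908, 36.81, 76.768]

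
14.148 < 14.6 True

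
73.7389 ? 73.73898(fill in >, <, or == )<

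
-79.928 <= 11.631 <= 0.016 False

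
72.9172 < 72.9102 False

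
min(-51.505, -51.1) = -51.505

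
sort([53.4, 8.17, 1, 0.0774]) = [0.0774, 1, 8.17, 53.4]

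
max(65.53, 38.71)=65.53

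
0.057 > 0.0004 True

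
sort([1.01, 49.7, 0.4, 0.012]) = [0.012, 0.4, 1.01, 49.7]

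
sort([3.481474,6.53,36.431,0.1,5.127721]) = [0.1,3.481474,5.127721,6.53,36.431]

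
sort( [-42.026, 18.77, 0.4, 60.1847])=[-42.026, 0.4, 18.77, 60.1847]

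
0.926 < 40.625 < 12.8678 False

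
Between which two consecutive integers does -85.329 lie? -86 and -85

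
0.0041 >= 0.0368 False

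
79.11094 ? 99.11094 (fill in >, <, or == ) <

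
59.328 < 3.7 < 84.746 False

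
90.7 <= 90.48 False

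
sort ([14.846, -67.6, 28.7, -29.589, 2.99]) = [-67.6, -29.589, 2.99, 14.846, 28.7]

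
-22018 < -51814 False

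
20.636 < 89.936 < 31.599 False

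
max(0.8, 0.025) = 0.8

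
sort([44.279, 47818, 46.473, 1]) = [1, 44.279, 46.473, 47818]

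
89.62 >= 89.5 True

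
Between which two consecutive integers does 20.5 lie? 20 and 21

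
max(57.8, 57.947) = 57.947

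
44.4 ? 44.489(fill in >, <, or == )<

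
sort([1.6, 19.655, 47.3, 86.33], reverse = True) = [86.33, 47.3, 19.655, 1.6]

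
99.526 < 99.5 False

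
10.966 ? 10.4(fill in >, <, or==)>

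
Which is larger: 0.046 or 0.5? 0.5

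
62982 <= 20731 False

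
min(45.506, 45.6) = 45.506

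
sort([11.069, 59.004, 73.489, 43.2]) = [11.069, 43.2, 59.004, 73.489]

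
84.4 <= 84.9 True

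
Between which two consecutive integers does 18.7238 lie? 18 and 19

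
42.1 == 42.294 False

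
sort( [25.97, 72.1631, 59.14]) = [25.97, 59.14, 72.1631]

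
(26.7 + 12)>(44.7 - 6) False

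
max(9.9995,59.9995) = 59.9995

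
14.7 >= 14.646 True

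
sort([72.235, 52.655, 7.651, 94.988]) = [7.651, 52.655, 72.235, 94.988]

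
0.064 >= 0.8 False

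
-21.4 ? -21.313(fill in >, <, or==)<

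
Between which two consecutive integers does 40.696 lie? 40 and 41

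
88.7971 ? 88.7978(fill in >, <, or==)<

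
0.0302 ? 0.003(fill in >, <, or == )>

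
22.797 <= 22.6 False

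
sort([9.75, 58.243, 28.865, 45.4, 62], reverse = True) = [62, 58.243, 45.4, 28.865, 9.75]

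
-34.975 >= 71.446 False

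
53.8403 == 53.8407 False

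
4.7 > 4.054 True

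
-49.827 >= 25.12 False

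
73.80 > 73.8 False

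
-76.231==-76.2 False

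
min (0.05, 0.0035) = 0.0035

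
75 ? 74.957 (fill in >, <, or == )>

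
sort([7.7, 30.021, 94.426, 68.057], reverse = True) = [94.426, 68.057, 30.021, 7.7]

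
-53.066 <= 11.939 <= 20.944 True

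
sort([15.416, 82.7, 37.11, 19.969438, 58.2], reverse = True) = [82.7, 58.2, 37.11, 19.969438, 15.416]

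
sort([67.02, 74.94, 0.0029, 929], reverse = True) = [929, 74.94, 67.02, 0.0029]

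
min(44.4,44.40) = 44.4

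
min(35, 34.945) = 34.945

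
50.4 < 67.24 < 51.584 False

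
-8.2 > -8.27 True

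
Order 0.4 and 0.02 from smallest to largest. 0.02, 0.4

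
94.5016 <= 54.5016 False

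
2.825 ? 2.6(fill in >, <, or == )>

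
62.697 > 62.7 False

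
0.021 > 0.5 False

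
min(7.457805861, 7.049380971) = 7.049380971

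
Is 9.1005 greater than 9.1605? No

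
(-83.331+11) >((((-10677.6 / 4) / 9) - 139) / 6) True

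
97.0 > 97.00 False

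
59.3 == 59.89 False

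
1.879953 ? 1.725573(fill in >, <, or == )>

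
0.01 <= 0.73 True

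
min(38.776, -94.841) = -94.841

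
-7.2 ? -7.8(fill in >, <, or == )>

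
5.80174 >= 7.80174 False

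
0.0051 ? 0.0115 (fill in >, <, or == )<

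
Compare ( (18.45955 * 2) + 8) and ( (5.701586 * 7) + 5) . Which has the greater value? ( (18.45955 * 2) + 8)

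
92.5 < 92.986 True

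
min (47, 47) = 47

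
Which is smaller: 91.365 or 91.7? 91.365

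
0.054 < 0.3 True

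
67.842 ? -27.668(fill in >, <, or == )>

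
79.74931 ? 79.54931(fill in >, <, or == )>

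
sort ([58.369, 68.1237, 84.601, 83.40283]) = [58.369, 68.1237, 83.40283, 84.601]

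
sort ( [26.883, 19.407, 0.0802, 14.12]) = [0.0802, 14.12, 19.407, 26.883]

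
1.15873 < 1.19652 True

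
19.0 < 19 False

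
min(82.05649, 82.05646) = 82.05646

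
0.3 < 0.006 False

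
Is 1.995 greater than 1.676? Yes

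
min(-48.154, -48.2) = -48.2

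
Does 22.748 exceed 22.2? Yes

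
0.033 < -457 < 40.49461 False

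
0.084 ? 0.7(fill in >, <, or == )<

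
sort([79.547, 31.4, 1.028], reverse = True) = [79.547, 31.4, 1.028]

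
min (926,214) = 214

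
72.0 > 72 False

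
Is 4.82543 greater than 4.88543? No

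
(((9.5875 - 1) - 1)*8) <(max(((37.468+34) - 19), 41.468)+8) False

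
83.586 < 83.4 False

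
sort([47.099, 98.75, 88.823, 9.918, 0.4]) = [0.4, 9.918, 47.099, 88.823, 98.75]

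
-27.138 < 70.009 True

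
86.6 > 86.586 True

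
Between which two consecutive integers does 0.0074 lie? 0 and 1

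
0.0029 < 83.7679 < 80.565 False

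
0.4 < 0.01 False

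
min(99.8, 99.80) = 99.8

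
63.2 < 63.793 True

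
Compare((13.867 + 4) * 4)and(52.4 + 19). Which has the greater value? ((13.867 + 4) * 4)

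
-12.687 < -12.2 True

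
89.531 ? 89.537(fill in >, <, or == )<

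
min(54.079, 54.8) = 54.079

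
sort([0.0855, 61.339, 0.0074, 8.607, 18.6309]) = [0.0074, 0.0855, 8.607, 18.6309, 61.339]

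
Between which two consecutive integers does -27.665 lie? -28 and -27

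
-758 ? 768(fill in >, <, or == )<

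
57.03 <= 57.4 True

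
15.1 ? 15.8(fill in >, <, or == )<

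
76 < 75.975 False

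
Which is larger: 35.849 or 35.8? 35.849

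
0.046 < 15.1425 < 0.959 False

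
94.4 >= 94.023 True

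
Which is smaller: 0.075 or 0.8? 0.075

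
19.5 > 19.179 True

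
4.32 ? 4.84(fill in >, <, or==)<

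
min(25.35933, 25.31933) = 25.31933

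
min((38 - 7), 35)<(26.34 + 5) True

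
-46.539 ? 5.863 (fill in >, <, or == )<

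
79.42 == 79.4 False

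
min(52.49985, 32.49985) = 32.49985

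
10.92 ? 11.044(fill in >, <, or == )<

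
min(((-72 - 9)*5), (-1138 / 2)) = -569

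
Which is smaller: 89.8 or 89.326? 89.326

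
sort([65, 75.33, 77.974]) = [65, 75.33, 77.974]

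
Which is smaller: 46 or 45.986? 45.986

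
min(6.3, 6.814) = 6.3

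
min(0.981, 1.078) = 0.981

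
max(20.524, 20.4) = 20.524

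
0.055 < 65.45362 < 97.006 True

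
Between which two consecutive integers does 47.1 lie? 47 and 48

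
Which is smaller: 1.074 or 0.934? 0.934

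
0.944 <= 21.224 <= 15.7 False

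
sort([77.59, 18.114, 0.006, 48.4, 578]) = [0.006, 18.114, 48.4, 77.59, 578]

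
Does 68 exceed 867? No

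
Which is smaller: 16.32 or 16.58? 16.32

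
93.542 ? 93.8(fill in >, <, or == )<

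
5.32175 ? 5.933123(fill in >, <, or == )<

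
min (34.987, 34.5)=34.5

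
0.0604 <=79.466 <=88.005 True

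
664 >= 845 False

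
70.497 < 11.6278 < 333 False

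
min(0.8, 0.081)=0.081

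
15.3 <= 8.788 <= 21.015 False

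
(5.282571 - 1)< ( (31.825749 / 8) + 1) True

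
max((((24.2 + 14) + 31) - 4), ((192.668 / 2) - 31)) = 65.334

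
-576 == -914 False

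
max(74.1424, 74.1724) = 74.1724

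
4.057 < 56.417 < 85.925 True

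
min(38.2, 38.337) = 38.2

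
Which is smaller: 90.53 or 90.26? 90.26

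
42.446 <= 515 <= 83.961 False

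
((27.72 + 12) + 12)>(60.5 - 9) True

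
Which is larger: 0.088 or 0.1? 0.1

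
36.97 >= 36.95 True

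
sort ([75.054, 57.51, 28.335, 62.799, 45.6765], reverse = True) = [75.054, 62.799, 57.51, 45.6765, 28.335]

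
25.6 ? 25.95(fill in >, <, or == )<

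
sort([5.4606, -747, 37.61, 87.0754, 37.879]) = [-747, 5.4606, 37.61, 37.879, 87.0754]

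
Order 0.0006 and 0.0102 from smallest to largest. 0.0006, 0.0102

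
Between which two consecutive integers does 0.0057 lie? 0 and 1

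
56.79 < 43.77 False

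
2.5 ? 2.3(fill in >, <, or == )>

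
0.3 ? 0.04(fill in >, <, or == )>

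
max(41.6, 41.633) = 41.633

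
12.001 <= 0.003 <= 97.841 False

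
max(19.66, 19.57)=19.66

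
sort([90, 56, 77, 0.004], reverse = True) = [90, 77, 56, 0.004]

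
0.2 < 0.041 False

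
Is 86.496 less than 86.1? No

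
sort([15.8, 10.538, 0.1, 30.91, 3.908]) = [0.1, 3.908, 10.538, 15.8, 30.91]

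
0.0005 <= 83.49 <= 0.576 False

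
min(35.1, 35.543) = 35.1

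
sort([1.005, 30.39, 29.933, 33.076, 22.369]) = [1.005, 22.369, 29.933, 30.39, 33.076]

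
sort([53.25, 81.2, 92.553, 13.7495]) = [13.7495, 53.25, 81.2, 92.553]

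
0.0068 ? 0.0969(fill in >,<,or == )<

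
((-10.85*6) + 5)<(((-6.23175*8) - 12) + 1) False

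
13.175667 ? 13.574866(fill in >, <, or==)<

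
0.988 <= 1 True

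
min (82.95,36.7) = 36.7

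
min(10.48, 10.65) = 10.48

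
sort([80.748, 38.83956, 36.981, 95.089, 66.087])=[36.981, 38.83956, 66.087, 80.748, 95.089]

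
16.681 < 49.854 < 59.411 True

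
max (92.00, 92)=92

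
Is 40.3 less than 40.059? No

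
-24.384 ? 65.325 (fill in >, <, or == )<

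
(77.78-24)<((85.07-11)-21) False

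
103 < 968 True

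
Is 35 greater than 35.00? No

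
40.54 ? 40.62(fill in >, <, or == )<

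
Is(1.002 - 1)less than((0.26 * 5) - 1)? Yes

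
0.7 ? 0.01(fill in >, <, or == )>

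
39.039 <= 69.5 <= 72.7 True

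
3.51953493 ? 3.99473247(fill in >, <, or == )<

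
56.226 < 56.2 False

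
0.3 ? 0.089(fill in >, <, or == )>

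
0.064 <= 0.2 True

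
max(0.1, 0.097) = 0.1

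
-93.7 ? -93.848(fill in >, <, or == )>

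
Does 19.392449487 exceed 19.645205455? No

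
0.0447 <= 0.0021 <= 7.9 False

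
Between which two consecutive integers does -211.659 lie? -212 and -211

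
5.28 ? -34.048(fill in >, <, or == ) >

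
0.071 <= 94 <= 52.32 False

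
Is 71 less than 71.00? No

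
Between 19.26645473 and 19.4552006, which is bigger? 19.4552006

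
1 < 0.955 False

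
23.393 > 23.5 False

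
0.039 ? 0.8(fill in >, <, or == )<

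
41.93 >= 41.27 True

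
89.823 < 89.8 False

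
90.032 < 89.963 False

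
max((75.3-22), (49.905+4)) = 53.905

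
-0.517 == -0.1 False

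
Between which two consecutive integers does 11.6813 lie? 11 and 12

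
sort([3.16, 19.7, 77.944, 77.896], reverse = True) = [77.944, 77.896, 19.7, 3.16]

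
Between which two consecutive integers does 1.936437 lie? 1 and 2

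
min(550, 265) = 265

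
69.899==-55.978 False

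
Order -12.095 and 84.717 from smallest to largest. -12.095, 84.717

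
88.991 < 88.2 False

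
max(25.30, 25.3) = 25.3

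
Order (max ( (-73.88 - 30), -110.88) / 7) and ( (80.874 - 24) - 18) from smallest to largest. (max ( (-73.88 - 30), -110.88) / 7), ( (80.874 - 24) - 18)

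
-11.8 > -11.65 False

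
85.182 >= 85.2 False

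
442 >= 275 True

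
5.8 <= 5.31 False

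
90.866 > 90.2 True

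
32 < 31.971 False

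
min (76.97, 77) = 76.97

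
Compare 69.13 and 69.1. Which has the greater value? 69.13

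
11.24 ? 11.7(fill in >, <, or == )<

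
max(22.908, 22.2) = 22.908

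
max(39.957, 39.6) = 39.957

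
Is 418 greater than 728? No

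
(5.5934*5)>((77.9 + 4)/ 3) True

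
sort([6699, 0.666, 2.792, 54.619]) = [0.666, 2.792, 54.619, 6699]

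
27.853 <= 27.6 False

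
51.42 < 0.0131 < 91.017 False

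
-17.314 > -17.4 True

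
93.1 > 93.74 False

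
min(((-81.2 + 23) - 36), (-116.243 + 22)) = -94.243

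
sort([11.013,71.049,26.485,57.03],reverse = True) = [71.049,57.03,26.485,11.013]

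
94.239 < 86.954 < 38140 False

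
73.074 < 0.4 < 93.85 False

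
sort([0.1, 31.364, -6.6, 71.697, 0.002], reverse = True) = [71.697, 31.364, 0.1, 0.002, -6.6]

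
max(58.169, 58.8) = 58.8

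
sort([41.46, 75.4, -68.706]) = [-68.706, 41.46, 75.4]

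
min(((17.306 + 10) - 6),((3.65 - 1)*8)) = 21.2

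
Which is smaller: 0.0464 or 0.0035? 0.0035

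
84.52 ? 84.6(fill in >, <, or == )<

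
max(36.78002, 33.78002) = 36.78002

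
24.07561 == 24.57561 False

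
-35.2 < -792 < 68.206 False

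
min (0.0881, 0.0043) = 0.0043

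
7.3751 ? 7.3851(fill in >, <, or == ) <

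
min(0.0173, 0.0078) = 0.0078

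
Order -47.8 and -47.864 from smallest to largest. -47.864, -47.8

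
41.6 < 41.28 False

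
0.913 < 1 True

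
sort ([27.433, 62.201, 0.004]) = [0.004, 27.433, 62.201]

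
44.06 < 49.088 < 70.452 True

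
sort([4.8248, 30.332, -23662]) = [-23662, 4.8248, 30.332]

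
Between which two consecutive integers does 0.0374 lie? 0 and 1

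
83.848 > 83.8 True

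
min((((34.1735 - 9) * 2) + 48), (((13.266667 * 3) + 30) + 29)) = 98.347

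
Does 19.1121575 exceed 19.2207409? No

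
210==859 False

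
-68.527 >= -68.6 True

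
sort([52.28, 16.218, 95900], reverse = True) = [95900, 52.28, 16.218]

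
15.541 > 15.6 False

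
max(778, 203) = 778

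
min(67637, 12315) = 12315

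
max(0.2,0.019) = 0.2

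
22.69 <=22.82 True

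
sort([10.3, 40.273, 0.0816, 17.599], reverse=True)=[40.273, 17.599, 10.3, 0.0816]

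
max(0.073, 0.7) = 0.7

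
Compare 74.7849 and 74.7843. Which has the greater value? 74.7849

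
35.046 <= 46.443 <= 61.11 True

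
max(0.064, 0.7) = 0.7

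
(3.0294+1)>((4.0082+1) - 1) True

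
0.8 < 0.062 False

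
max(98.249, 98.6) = 98.6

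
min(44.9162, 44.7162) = 44.7162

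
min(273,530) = 273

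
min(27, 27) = 27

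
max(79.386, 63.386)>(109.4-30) False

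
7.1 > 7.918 False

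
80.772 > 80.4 True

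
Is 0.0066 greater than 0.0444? No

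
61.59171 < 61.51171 False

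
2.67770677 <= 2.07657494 False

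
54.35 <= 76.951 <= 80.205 True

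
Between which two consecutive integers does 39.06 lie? 39 and 40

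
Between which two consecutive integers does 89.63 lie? 89 and 90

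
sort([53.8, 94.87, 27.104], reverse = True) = [94.87, 53.8, 27.104]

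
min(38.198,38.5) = 38.198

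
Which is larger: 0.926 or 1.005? 1.005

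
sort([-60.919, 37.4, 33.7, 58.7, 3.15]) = [-60.919, 3.15, 33.7, 37.4, 58.7]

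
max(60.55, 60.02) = 60.55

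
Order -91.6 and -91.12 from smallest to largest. -91.6, -91.12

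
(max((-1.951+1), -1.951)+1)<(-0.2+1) True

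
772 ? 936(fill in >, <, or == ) <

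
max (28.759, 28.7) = 28.759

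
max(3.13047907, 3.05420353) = 3.13047907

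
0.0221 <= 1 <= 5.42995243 True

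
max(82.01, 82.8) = 82.8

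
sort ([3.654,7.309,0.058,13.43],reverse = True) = [13.43,7.309,3.654,0.058]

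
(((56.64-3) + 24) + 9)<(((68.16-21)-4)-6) False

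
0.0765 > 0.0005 True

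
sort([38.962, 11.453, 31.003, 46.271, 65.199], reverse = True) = [65.199, 46.271, 38.962, 31.003, 11.453]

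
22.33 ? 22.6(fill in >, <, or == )<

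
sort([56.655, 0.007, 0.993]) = [0.007, 0.993, 56.655]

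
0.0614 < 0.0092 False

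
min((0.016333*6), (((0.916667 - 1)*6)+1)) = 0.097998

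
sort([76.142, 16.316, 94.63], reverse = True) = [94.63, 76.142, 16.316]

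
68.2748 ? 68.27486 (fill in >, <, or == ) <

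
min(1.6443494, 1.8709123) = 1.6443494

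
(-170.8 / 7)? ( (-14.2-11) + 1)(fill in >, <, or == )<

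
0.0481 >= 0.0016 True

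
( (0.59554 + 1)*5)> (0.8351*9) True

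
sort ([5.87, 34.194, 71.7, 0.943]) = [0.943, 5.87, 34.194, 71.7]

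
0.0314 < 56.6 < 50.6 False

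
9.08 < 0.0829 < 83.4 False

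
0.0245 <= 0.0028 False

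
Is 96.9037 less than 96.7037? No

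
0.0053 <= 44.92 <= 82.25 True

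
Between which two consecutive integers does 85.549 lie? 85 and 86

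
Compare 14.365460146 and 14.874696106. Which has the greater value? 14.874696106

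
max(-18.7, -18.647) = -18.647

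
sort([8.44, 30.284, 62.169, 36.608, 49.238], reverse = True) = [62.169, 49.238, 36.608, 30.284, 8.44]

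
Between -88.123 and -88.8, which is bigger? -88.123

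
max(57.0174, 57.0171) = 57.0174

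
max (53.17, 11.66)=53.17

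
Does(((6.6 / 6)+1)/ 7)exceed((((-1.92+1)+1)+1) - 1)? Yes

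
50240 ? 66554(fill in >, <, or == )<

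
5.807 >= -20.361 True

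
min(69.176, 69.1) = 69.1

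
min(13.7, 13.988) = 13.7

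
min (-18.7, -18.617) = -18.7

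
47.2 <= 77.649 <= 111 True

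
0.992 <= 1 True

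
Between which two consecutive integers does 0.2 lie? 0 and 1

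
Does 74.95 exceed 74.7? Yes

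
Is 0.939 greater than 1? No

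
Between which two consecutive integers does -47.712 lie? -48 and -47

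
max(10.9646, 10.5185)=10.9646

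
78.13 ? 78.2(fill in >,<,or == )<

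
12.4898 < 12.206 False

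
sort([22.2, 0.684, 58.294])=[0.684, 22.2, 58.294]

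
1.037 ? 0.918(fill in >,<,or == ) >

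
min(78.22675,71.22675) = 71.22675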